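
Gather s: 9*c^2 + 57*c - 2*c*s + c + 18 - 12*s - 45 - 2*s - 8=9*c^2 + 58*c + s*(-2*c - 14) - 35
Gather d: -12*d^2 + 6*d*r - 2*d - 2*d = -12*d^2 + d*(6*r - 4)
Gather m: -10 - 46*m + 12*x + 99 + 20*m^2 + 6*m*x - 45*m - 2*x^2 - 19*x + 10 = 20*m^2 + m*(6*x - 91) - 2*x^2 - 7*x + 99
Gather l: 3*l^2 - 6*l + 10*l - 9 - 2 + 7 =3*l^2 + 4*l - 4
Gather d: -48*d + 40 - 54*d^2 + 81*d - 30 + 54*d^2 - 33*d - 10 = 0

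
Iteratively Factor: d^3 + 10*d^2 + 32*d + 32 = (d + 4)*(d^2 + 6*d + 8) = (d + 4)^2*(d + 2)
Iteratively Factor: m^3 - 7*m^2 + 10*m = (m)*(m^2 - 7*m + 10) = m*(m - 5)*(m - 2)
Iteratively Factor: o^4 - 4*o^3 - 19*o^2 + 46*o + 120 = (o - 4)*(o^3 - 19*o - 30) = (o - 5)*(o - 4)*(o^2 + 5*o + 6) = (o - 5)*(o - 4)*(o + 3)*(o + 2)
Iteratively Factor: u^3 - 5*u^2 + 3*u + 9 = (u - 3)*(u^2 - 2*u - 3) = (u - 3)*(u + 1)*(u - 3)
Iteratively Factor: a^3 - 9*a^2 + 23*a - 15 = (a - 3)*(a^2 - 6*a + 5) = (a - 5)*(a - 3)*(a - 1)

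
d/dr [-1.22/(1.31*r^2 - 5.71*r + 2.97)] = (3.1964*r - 6.9662)/(1.31*r^2 - 5.71*r + 2.97)^2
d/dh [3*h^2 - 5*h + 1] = 6*h - 5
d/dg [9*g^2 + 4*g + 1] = 18*g + 4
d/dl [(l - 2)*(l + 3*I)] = 2*l - 2 + 3*I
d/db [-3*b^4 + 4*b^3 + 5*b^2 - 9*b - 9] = -12*b^3 + 12*b^2 + 10*b - 9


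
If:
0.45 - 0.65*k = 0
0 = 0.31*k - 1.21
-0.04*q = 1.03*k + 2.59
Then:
No Solution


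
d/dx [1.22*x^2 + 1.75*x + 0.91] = 2.44*x + 1.75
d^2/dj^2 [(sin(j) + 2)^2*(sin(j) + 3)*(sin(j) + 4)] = -16*sin(j)^4 - 99*sin(j)^3 - 164*sin(j)^2 - 10*sin(j) + 88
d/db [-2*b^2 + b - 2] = 1 - 4*b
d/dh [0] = 0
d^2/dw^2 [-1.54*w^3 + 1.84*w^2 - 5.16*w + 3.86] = 3.68 - 9.24*w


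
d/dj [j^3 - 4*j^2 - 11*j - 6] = 3*j^2 - 8*j - 11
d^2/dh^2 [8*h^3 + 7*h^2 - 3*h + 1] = 48*h + 14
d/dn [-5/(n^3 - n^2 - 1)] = 5*n*(3*n - 2)/(-n^3 + n^2 + 1)^2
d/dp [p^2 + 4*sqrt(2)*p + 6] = 2*p + 4*sqrt(2)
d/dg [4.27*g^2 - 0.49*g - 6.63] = 8.54*g - 0.49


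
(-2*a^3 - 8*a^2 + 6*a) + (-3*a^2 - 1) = -2*a^3 - 11*a^2 + 6*a - 1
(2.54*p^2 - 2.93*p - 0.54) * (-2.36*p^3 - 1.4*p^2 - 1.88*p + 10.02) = -5.9944*p^5 + 3.3588*p^4 + 0.6012*p^3 + 31.7152*p^2 - 28.3434*p - 5.4108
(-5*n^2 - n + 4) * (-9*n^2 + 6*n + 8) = 45*n^4 - 21*n^3 - 82*n^2 + 16*n + 32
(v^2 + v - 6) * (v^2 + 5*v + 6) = v^4 + 6*v^3 + 5*v^2 - 24*v - 36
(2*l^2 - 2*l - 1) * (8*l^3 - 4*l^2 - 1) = 16*l^5 - 24*l^4 + 2*l^2 + 2*l + 1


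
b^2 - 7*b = b*(b - 7)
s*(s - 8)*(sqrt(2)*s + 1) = sqrt(2)*s^3 - 8*sqrt(2)*s^2 + s^2 - 8*s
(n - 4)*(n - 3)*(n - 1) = n^3 - 8*n^2 + 19*n - 12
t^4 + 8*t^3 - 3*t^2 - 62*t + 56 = (t - 2)*(t - 1)*(t + 4)*(t + 7)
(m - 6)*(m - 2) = m^2 - 8*m + 12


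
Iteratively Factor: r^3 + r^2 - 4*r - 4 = (r - 2)*(r^2 + 3*r + 2) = (r - 2)*(r + 2)*(r + 1)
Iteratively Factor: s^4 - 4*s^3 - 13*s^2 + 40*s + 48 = (s + 3)*(s^3 - 7*s^2 + 8*s + 16) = (s - 4)*(s + 3)*(s^2 - 3*s - 4) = (s - 4)^2*(s + 3)*(s + 1)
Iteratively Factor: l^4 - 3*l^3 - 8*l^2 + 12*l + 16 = (l - 4)*(l^3 + l^2 - 4*l - 4) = (l - 4)*(l + 2)*(l^2 - l - 2) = (l - 4)*(l + 1)*(l + 2)*(l - 2)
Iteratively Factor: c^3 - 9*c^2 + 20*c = (c - 4)*(c^2 - 5*c) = (c - 5)*(c - 4)*(c)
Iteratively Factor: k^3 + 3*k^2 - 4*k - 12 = (k - 2)*(k^2 + 5*k + 6) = (k - 2)*(k + 3)*(k + 2)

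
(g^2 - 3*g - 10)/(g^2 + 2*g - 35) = (g + 2)/(g + 7)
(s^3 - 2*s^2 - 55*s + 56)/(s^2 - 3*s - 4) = (-s^3 + 2*s^2 + 55*s - 56)/(-s^2 + 3*s + 4)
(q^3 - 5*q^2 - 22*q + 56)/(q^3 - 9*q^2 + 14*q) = (q + 4)/q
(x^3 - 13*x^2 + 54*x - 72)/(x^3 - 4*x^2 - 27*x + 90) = (x - 4)/(x + 5)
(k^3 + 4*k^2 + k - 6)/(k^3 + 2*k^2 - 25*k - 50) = (k^2 + 2*k - 3)/(k^2 - 25)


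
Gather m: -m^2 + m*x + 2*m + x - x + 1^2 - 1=-m^2 + m*(x + 2)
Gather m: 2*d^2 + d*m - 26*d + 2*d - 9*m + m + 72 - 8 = 2*d^2 - 24*d + m*(d - 8) + 64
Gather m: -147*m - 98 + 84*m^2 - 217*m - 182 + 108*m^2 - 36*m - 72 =192*m^2 - 400*m - 352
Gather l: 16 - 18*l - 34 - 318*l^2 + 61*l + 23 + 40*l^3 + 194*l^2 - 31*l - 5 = 40*l^3 - 124*l^2 + 12*l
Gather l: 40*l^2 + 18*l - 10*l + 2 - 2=40*l^2 + 8*l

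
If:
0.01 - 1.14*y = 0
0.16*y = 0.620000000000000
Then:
No Solution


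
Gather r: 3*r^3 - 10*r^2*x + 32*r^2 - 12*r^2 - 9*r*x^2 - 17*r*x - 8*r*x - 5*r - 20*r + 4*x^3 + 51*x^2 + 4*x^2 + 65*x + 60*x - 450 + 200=3*r^3 + r^2*(20 - 10*x) + r*(-9*x^2 - 25*x - 25) + 4*x^3 + 55*x^2 + 125*x - 250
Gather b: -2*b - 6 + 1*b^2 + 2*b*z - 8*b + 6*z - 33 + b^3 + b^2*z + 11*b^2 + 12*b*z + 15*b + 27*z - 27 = b^3 + b^2*(z + 12) + b*(14*z + 5) + 33*z - 66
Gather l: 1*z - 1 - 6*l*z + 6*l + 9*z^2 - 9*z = l*(6 - 6*z) + 9*z^2 - 8*z - 1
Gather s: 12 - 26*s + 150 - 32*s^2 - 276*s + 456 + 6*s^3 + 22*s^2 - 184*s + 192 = 6*s^3 - 10*s^2 - 486*s + 810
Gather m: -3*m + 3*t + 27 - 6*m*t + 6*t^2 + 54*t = m*(-6*t - 3) + 6*t^2 + 57*t + 27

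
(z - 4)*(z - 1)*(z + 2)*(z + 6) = z^4 + 3*z^3 - 24*z^2 - 28*z + 48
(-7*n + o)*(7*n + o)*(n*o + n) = -49*n^3*o - 49*n^3 + n*o^3 + n*o^2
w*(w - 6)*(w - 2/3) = w^3 - 20*w^2/3 + 4*w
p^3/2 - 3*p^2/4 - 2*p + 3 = (p/2 + 1)*(p - 2)*(p - 3/2)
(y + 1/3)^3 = y^3 + y^2 + y/3 + 1/27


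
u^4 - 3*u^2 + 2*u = u*(u - 1)^2*(u + 2)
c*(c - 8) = c^2 - 8*c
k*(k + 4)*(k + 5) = k^3 + 9*k^2 + 20*k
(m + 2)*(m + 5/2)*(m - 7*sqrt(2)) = m^3 - 7*sqrt(2)*m^2 + 9*m^2/2 - 63*sqrt(2)*m/2 + 5*m - 35*sqrt(2)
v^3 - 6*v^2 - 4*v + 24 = (v - 6)*(v - 2)*(v + 2)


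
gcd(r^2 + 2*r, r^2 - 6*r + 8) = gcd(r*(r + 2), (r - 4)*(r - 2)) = 1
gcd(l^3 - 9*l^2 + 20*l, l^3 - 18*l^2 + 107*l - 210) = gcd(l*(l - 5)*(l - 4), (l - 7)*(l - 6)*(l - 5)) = l - 5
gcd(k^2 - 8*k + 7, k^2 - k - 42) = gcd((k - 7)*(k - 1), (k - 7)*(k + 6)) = k - 7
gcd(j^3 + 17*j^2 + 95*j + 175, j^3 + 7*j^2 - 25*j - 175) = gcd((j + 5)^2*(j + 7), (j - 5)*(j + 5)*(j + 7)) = j^2 + 12*j + 35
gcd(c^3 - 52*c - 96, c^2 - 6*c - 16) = c^2 - 6*c - 16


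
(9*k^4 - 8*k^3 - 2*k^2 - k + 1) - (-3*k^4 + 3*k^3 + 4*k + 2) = 12*k^4 - 11*k^3 - 2*k^2 - 5*k - 1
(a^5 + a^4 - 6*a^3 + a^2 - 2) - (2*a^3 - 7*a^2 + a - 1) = a^5 + a^4 - 8*a^3 + 8*a^2 - a - 1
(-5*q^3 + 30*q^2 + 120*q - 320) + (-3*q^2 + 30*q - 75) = -5*q^3 + 27*q^2 + 150*q - 395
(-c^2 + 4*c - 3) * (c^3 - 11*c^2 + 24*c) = -c^5 + 15*c^4 - 71*c^3 + 129*c^2 - 72*c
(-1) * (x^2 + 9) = -x^2 - 9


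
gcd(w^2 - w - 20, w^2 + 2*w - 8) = w + 4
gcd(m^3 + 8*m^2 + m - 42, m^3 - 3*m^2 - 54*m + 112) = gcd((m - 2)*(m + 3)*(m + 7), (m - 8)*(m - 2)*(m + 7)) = m^2 + 5*m - 14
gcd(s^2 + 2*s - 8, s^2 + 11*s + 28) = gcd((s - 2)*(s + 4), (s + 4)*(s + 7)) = s + 4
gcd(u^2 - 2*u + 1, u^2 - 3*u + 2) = u - 1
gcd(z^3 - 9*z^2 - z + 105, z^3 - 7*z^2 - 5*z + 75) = z^2 - 2*z - 15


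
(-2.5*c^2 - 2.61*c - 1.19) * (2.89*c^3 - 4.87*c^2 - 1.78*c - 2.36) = -7.225*c^5 + 4.6321*c^4 + 13.7216*c^3 + 16.3411*c^2 + 8.2778*c + 2.8084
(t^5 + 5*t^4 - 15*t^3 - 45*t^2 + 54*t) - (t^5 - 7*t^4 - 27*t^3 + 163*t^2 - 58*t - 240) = 12*t^4 + 12*t^3 - 208*t^2 + 112*t + 240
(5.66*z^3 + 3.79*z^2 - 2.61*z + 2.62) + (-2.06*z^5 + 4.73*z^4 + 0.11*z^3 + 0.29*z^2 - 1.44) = -2.06*z^5 + 4.73*z^4 + 5.77*z^3 + 4.08*z^2 - 2.61*z + 1.18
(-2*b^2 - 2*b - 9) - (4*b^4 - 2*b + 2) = -4*b^4 - 2*b^2 - 11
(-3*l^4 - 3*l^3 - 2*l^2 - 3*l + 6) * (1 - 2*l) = 6*l^5 + 3*l^4 + l^3 + 4*l^2 - 15*l + 6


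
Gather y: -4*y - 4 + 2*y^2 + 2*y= 2*y^2 - 2*y - 4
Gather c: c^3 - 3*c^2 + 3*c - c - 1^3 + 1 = c^3 - 3*c^2 + 2*c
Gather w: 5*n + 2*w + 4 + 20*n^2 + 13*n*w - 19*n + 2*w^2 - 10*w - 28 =20*n^2 - 14*n + 2*w^2 + w*(13*n - 8) - 24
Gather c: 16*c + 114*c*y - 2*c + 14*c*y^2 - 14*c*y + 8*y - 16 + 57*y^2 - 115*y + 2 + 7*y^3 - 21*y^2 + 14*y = c*(14*y^2 + 100*y + 14) + 7*y^3 + 36*y^2 - 93*y - 14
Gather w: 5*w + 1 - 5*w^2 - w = -5*w^2 + 4*w + 1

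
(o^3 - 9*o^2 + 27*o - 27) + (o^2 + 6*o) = o^3 - 8*o^2 + 33*o - 27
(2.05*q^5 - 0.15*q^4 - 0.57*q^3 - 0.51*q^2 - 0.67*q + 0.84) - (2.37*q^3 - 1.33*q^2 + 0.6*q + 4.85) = 2.05*q^5 - 0.15*q^4 - 2.94*q^3 + 0.82*q^2 - 1.27*q - 4.01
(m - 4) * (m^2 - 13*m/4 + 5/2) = m^3 - 29*m^2/4 + 31*m/2 - 10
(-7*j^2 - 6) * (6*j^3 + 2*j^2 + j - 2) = -42*j^5 - 14*j^4 - 43*j^3 + 2*j^2 - 6*j + 12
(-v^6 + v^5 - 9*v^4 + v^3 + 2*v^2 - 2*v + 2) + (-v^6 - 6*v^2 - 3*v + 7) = -2*v^6 + v^5 - 9*v^4 + v^3 - 4*v^2 - 5*v + 9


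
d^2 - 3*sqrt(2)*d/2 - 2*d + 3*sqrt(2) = (d - 2)*(d - 3*sqrt(2)/2)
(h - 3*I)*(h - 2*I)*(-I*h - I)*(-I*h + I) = -h^4 + 5*I*h^3 + 7*h^2 - 5*I*h - 6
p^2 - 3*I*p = p*(p - 3*I)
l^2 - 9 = (l - 3)*(l + 3)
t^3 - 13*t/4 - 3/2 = (t - 2)*(t + 1/2)*(t + 3/2)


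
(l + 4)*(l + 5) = l^2 + 9*l + 20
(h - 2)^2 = h^2 - 4*h + 4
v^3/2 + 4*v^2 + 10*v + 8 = (v/2 + 1)*(v + 2)*(v + 4)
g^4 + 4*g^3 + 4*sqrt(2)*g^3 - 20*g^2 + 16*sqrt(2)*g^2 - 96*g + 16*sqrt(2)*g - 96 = (g + 2)^2*(g - 2*sqrt(2))*(g + 6*sqrt(2))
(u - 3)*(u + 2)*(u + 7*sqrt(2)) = u^3 - u^2 + 7*sqrt(2)*u^2 - 7*sqrt(2)*u - 6*u - 42*sqrt(2)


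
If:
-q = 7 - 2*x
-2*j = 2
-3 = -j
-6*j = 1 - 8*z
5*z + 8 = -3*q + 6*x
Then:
No Solution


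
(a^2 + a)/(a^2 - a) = (a + 1)/(a - 1)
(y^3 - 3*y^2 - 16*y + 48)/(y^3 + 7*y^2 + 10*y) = (y^3 - 3*y^2 - 16*y + 48)/(y*(y^2 + 7*y + 10))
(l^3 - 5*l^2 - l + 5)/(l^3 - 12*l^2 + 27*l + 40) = (l - 1)/(l - 8)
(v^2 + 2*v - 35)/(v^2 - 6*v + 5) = (v + 7)/(v - 1)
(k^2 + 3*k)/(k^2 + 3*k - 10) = k*(k + 3)/(k^2 + 3*k - 10)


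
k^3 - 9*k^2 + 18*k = k*(k - 6)*(k - 3)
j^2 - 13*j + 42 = (j - 7)*(j - 6)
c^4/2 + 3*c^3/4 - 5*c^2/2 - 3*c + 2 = (c/2 + 1)*(c - 2)*(c - 1/2)*(c + 2)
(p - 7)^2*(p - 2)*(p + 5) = p^4 - 11*p^3 - 3*p^2 + 287*p - 490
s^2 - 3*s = s*(s - 3)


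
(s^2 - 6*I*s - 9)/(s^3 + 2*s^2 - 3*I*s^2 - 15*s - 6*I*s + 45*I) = (s - 3*I)/(s^2 + 2*s - 15)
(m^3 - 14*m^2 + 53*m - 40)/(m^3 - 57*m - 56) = (m^2 - 6*m + 5)/(m^2 + 8*m + 7)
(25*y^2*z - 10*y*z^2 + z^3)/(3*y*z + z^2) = (25*y^2 - 10*y*z + z^2)/(3*y + z)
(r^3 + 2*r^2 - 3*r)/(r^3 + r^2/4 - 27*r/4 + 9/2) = 4*r*(r - 1)/(4*r^2 - 11*r + 6)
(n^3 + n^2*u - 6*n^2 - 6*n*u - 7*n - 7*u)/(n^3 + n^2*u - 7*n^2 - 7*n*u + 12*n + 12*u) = (n^2 - 6*n - 7)/(n^2 - 7*n + 12)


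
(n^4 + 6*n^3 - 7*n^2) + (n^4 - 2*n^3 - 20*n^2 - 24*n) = 2*n^4 + 4*n^3 - 27*n^2 - 24*n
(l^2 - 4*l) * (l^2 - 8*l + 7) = l^4 - 12*l^3 + 39*l^2 - 28*l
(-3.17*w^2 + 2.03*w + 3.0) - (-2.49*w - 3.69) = -3.17*w^2 + 4.52*w + 6.69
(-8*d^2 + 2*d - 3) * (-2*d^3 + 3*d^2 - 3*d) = 16*d^5 - 28*d^4 + 36*d^3 - 15*d^2 + 9*d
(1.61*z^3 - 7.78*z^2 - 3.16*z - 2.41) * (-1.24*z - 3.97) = -1.9964*z^4 + 3.2555*z^3 + 34.805*z^2 + 15.5336*z + 9.5677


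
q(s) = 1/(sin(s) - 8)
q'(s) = -cos(s)/(sin(s) - 8)^2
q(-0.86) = -0.11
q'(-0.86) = -0.01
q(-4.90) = -0.14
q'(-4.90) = -0.00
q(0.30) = -0.13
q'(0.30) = -0.02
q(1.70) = -0.14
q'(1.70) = 0.00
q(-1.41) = -0.11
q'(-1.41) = -0.00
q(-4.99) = -0.14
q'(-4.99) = -0.01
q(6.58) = -0.13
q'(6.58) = -0.02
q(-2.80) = -0.12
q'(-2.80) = 0.01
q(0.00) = -0.12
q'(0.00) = -0.02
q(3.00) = -0.13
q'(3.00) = 0.02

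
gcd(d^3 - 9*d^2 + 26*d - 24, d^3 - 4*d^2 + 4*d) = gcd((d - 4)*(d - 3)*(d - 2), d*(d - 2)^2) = d - 2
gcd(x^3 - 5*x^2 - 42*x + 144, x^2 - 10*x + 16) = x - 8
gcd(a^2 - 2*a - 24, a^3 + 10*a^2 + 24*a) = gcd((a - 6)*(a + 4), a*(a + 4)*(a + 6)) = a + 4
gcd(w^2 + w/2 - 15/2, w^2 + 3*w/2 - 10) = w - 5/2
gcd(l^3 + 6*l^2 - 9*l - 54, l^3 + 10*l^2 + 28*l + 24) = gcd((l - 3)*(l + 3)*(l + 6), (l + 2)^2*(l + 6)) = l + 6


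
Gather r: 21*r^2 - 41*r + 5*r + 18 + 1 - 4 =21*r^2 - 36*r + 15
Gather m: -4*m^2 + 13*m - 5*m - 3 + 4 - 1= -4*m^2 + 8*m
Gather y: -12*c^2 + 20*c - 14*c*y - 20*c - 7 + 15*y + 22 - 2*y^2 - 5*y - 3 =-12*c^2 - 2*y^2 + y*(10 - 14*c) + 12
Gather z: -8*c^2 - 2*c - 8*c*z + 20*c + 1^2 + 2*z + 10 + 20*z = -8*c^2 + 18*c + z*(22 - 8*c) + 11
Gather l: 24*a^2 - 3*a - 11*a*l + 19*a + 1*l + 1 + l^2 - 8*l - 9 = 24*a^2 + 16*a + l^2 + l*(-11*a - 7) - 8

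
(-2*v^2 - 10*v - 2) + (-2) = -2*v^2 - 10*v - 4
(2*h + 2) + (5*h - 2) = 7*h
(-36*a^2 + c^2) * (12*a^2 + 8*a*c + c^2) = -432*a^4 - 288*a^3*c - 24*a^2*c^2 + 8*a*c^3 + c^4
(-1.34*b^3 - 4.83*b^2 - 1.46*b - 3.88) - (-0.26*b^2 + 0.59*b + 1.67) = -1.34*b^3 - 4.57*b^2 - 2.05*b - 5.55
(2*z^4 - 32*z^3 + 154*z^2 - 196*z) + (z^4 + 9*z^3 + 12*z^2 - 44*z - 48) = 3*z^4 - 23*z^3 + 166*z^2 - 240*z - 48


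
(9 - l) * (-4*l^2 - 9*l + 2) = 4*l^3 - 27*l^2 - 83*l + 18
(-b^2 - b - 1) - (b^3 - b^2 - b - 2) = 1 - b^3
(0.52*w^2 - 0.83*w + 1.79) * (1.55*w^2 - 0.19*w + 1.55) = 0.806*w^4 - 1.3853*w^3 + 3.7382*w^2 - 1.6266*w + 2.7745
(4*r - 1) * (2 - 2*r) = -8*r^2 + 10*r - 2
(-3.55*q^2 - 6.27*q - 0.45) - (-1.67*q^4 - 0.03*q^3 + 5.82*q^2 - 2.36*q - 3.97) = 1.67*q^4 + 0.03*q^3 - 9.37*q^2 - 3.91*q + 3.52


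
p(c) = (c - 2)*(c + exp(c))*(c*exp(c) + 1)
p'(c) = (c - 2)*(c + exp(c))*(c*exp(c) + exp(c)) + (c - 2)*(c*exp(c) + 1)*(exp(c) + 1) + (c + exp(c))*(c*exp(c) + 1)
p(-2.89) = 11.63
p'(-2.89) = -8.17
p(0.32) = -4.11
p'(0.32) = -8.49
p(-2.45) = 8.29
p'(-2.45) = -6.99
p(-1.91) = 4.94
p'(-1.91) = -5.41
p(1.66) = -22.89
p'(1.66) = 13.71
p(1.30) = -20.07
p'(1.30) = -19.54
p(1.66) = -22.89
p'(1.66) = 13.71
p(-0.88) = 0.85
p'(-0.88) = -2.82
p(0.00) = -2.00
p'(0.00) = -5.00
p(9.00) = 4141229288.83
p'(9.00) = 9330052245.13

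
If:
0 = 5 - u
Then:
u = 5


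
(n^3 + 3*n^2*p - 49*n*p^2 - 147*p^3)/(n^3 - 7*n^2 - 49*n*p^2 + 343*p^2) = (n + 3*p)/(n - 7)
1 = 1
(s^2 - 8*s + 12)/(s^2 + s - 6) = (s - 6)/(s + 3)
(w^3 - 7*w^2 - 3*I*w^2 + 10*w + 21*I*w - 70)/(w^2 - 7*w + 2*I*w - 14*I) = w - 5*I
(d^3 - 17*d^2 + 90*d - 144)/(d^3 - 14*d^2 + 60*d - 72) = (d^2 - 11*d + 24)/(d^2 - 8*d + 12)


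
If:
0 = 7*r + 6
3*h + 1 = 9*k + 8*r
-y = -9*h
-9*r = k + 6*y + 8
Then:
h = -73/3423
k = 988/1141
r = -6/7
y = -219/1141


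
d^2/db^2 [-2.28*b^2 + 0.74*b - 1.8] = -4.56000000000000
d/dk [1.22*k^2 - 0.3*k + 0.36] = 2.44*k - 0.3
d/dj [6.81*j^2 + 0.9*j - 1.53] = 13.62*j + 0.9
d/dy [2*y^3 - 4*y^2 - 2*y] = 6*y^2 - 8*y - 2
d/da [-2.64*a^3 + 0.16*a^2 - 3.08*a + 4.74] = -7.92*a^2 + 0.32*a - 3.08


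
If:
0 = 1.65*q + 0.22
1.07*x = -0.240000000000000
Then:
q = -0.13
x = -0.22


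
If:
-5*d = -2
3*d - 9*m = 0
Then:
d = 2/5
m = 2/15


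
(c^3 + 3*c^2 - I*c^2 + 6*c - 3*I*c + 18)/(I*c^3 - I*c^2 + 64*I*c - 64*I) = I*(-c^3 - 3*c^2 + I*c^2 - 6*c + 3*I*c - 18)/(c^3 - c^2 + 64*c - 64)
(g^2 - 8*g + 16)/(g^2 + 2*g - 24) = (g - 4)/(g + 6)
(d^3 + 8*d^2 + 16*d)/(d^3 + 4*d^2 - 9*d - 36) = d*(d + 4)/(d^2 - 9)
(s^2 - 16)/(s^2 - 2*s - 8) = (s + 4)/(s + 2)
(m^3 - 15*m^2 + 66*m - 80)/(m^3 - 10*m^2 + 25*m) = (m^2 - 10*m + 16)/(m*(m - 5))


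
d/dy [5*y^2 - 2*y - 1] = 10*y - 2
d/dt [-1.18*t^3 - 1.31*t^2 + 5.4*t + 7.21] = -3.54*t^2 - 2.62*t + 5.4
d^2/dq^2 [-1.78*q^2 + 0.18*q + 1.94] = -3.56000000000000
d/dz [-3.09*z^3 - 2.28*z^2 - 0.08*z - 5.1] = -9.27*z^2 - 4.56*z - 0.08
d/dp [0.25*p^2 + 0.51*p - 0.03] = 0.5*p + 0.51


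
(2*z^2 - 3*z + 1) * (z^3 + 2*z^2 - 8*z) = 2*z^5 + z^4 - 21*z^3 + 26*z^2 - 8*z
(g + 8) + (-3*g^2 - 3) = -3*g^2 + g + 5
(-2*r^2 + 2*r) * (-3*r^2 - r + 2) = 6*r^4 - 4*r^3 - 6*r^2 + 4*r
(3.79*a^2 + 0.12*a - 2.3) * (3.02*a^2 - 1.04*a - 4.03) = 11.4458*a^4 - 3.5792*a^3 - 22.3445*a^2 + 1.9084*a + 9.269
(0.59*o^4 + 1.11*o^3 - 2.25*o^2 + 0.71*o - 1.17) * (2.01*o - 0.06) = 1.1859*o^5 + 2.1957*o^4 - 4.5891*o^3 + 1.5621*o^2 - 2.3943*o + 0.0702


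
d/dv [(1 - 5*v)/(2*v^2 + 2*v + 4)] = (-5*v^2 - 5*v + (2*v + 1)*(5*v - 1) - 10)/(2*(v^2 + v + 2)^2)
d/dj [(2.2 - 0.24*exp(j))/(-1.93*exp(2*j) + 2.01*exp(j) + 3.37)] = (-0.4632*exp(2*j) + 8.492*exp(j) - 5.2308)*exp(j)/(3.7249*exp(4*j) - 7.7586*exp(3*j) - 8.9681*exp(2*j) + 13.5474*exp(j) + 11.3569)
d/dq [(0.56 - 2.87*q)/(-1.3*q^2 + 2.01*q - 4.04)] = (-3.731*q^2 + 1.456*q + 10.4692)/(1.69*q^4 - 5.226*q^3 + 14.5441*q^2 - 16.2408*q + 16.3216)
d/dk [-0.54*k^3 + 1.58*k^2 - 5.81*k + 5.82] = -1.62*k^2 + 3.16*k - 5.81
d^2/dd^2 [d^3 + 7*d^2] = 6*d + 14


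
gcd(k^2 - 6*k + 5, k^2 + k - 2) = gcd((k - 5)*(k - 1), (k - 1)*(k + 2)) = k - 1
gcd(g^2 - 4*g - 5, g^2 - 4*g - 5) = g^2 - 4*g - 5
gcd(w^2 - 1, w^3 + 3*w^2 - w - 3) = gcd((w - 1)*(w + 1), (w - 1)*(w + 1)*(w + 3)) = w^2 - 1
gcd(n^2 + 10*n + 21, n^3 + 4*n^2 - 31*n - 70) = n + 7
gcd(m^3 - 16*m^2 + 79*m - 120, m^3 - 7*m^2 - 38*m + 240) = m^2 - 13*m + 40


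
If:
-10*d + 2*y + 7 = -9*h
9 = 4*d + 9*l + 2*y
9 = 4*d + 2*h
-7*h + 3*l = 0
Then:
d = 19/5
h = -31/10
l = -217/30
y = 589/20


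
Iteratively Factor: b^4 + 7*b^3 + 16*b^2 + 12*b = (b)*(b^3 + 7*b^2 + 16*b + 12) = b*(b + 2)*(b^2 + 5*b + 6) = b*(b + 2)*(b + 3)*(b + 2)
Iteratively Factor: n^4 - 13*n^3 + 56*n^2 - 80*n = (n - 4)*(n^3 - 9*n^2 + 20*n) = (n - 4)^2*(n^2 - 5*n) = (n - 5)*(n - 4)^2*(n)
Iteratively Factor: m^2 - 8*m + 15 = (m - 5)*(m - 3)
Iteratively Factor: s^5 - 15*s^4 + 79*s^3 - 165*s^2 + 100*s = (s - 1)*(s^4 - 14*s^3 + 65*s^2 - 100*s) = (s - 4)*(s - 1)*(s^3 - 10*s^2 + 25*s) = (s - 5)*(s - 4)*(s - 1)*(s^2 - 5*s) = (s - 5)^2*(s - 4)*(s - 1)*(s)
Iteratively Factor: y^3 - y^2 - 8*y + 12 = (y - 2)*(y^2 + y - 6) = (y - 2)^2*(y + 3)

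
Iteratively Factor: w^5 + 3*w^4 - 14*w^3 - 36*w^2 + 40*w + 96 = (w + 2)*(w^4 + w^3 - 16*w^2 - 4*w + 48) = (w - 3)*(w + 2)*(w^3 + 4*w^2 - 4*w - 16) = (w - 3)*(w + 2)*(w + 4)*(w^2 - 4) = (w - 3)*(w + 2)^2*(w + 4)*(w - 2)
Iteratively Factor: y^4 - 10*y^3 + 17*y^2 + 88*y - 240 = (y - 4)*(y^3 - 6*y^2 - 7*y + 60) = (y - 4)^2*(y^2 - 2*y - 15) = (y - 5)*(y - 4)^2*(y + 3)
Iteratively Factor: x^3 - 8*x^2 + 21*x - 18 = (x - 3)*(x^2 - 5*x + 6) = (x - 3)*(x - 2)*(x - 3)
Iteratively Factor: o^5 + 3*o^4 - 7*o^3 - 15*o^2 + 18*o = (o)*(o^4 + 3*o^3 - 7*o^2 - 15*o + 18) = o*(o + 3)*(o^3 - 7*o + 6) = o*(o + 3)^2*(o^2 - 3*o + 2) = o*(o - 1)*(o + 3)^2*(o - 2)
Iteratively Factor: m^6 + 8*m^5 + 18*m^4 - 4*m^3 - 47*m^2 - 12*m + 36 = (m + 2)*(m^5 + 6*m^4 + 6*m^3 - 16*m^2 - 15*m + 18) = (m + 2)^2*(m^4 + 4*m^3 - 2*m^2 - 12*m + 9) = (m - 1)*(m + 2)^2*(m^3 + 5*m^2 + 3*m - 9) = (m - 1)^2*(m + 2)^2*(m^2 + 6*m + 9) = (m - 1)^2*(m + 2)^2*(m + 3)*(m + 3)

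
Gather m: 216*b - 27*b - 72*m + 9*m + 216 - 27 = 189*b - 63*m + 189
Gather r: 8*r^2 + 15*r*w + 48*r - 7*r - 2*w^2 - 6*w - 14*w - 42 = 8*r^2 + r*(15*w + 41) - 2*w^2 - 20*w - 42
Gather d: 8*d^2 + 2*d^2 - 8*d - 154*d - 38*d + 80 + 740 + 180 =10*d^2 - 200*d + 1000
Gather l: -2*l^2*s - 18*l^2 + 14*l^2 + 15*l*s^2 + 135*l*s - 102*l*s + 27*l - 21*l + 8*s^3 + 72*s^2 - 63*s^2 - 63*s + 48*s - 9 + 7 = l^2*(-2*s - 4) + l*(15*s^2 + 33*s + 6) + 8*s^3 + 9*s^2 - 15*s - 2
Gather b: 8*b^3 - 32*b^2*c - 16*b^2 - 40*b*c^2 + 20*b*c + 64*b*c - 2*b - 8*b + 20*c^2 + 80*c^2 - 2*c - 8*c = 8*b^3 + b^2*(-32*c - 16) + b*(-40*c^2 + 84*c - 10) + 100*c^2 - 10*c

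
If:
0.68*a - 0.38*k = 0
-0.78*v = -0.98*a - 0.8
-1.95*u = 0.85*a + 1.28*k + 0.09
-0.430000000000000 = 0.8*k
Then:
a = -0.30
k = -0.54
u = 0.44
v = 0.65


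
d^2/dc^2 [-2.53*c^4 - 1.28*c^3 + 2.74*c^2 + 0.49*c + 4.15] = -30.36*c^2 - 7.68*c + 5.48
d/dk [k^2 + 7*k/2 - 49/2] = 2*k + 7/2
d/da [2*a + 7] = 2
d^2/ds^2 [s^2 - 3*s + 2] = 2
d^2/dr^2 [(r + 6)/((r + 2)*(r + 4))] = 2*(r^3 + 18*r^2 + 84*r + 120)/(r^6 + 18*r^5 + 132*r^4 + 504*r^3 + 1056*r^2 + 1152*r + 512)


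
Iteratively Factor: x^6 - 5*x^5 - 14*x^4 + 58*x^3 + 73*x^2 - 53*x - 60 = (x - 4)*(x^5 - x^4 - 18*x^3 - 14*x^2 + 17*x + 15) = (x - 4)*(x + 1)*(x^4 - 2*x^3 - 16*x^2 + 2*x + 15) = (x - 4)*(x - 1)*(x + 1)*(x^3 - x^2 - 17*x - 15) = (x - 4)*(x - 1)*(x + 1)*(x + 3)*(x^2 - 4*x - 5) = (x - 5)*(x - 4)*(x - 1)*(x + 1)*(x + 3)*(x + 1)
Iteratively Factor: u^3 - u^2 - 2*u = (u + 1)*(u^2 - 2*u) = (u - 2)*(u + 1)*(u)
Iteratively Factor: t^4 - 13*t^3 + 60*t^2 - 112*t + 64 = (t - 1)*(t^3 - 12*t^2 + 48*t - 64) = (t - 4)*(t - 1)*(t^2 - 8*t + 16) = (t - 4)^2*(t - 1)*(t - 4)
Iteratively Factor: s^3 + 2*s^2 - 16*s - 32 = (s + 4)*(s^2 - 2*s - 8) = (s - 4)*(s + 4)*(s + 2)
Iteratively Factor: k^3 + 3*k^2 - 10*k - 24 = (k + 4)*(k^2 - k - 6) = (k - 3)*(k + 4)*(k + 2)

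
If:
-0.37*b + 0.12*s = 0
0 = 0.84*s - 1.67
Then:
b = 0.64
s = 1.99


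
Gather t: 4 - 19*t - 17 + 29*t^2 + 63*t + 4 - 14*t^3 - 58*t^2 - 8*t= -14*t^3 - 29*t^2 + 36*t - 9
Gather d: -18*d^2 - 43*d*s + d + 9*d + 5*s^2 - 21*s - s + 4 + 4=-18*d^2 + d*(10 - 43*s) + 5*s^2 - 22*s + 8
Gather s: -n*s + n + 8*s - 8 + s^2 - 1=n + s^2 + s*(8 - n) - 9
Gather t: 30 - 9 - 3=18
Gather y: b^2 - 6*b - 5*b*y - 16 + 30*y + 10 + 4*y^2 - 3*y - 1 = b^2 - 6*b + 4*y^2 + y*(27 - 5*b) - 7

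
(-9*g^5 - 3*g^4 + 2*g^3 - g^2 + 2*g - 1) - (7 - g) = -9*g^5 - 3*g^4 + 2*g^3 - g^2 + 3*g - 8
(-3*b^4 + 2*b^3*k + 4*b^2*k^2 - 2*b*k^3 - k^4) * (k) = -3*b^4*k + 2*b^3*k^2 + 4*b^2*k^3 - 2*b*k^4 - k^5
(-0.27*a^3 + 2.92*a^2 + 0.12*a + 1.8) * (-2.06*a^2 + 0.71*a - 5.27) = 0.5562*a^5 - 6.2069*a^4 + 3.2489*a^3 - 19.0112*a^2 + 0.6456*a - 9.486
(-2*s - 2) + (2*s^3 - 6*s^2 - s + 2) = 2*s^3 - 6*s^2 - 3*s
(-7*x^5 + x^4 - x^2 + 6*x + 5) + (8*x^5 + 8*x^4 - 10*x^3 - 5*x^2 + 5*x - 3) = x^5 + 9*x^4 - 10*x^3 - 6*x^2 + 11*x + 2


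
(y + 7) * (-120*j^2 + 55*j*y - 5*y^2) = -120*j^2*y - 840*j^2 + 55*j*y^2 + 385*j*y - 5*y^3 - 35*y^2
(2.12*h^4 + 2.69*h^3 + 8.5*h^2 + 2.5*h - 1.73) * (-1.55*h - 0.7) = -3.286*h^5 - 5.6535*h^4 - 15.058*h^3 - 9.825*h^2 + 0.9315*h + 1.211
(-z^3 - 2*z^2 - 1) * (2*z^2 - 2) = -2*z^5 - 4*z^4 + 2*z^3 + 2*z^2 + 2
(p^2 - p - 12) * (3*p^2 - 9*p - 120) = 3*p^4 - 12*p^3 - 147*p^2 + 228*p + 1440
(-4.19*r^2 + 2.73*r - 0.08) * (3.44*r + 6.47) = -14.4136*r^3 - 17.7181*r^2 + 17.3879*r - 0.5176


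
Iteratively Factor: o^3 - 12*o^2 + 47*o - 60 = (o - 4)*(o^2 - 8*o + 15) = (o - 4)*(o - 3)*(o - 5)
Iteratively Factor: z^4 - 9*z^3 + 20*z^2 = (z)*(z^3 - 9*z^2 + 20*z) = z^2*(z^2 - 9*z + 20) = z^2*(z - 4)*(z - 5)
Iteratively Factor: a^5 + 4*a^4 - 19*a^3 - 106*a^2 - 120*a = (a)*(a^4 + 4*a^3 - 19*a^2 - 106*a - 120) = a*(a + 2)*(a^3 + 2*a^2 - 23*a - 60) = a*(a - 5)*(a + 2)*(a^2 + 7*a + 12) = a*(a - 5)*(a + 2)*(a + 4)*(a + 3)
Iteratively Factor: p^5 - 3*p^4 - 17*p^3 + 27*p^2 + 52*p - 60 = (p + 2)*(p^4 - 5*p^3 - 7*p^2 + 41*p - 30) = (p + 2)*(p + 3)*(p^3 - 8*p^2 + 17*p - 10) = (p - 1)*(p + 2)*(p + 3)*(p^2 - 7*p + 10) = (p - 5)*(p - 1)*(p + 2)*(p + 3)*(p - 2)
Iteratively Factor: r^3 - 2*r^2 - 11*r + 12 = (r + 3)*(r^2 - 5*r + 4) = (r - 4)*(r + 3)*(r - 1)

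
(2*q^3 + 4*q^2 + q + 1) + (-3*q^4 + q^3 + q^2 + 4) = -3*q^4 + 3*q^3 + 5*q^2 + q + 5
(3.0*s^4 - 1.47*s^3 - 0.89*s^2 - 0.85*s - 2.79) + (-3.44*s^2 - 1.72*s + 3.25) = 3.0*s^4 - 1.47*s^3 - 4.33*s^2 - 2.57*s + 0.46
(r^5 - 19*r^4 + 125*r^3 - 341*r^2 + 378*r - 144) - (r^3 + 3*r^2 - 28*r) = r^5 - 19*r^4 + 124*r^3 - 344*r^2 + 406*r - 144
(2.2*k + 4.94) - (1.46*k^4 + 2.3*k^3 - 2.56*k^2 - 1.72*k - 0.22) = -1.46*k^4 - 2.3*k^3 + 2.56*k^2 + 3.92*k + 5.16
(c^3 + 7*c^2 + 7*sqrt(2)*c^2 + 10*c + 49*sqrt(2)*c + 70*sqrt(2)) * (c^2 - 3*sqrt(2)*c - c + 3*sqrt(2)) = c^5 + 4*sqrt(2)*c^4 + 6*c^4 - 39*c^3 + 24*sqrt(2)*c^3 - 262*c^2 + 12*sqrt(2)*c^2 - 126*c - 40*sqrt(2)*c + 420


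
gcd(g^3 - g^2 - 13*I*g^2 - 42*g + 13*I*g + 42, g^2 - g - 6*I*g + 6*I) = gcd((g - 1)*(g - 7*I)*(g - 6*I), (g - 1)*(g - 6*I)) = g^2 + g*(-1 - 6*I) + 6*I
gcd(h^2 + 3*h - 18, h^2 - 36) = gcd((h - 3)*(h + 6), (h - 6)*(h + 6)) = h + 6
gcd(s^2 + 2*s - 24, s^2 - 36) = s + 6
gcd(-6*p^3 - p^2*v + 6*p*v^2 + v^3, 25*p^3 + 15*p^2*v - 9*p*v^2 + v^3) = p + v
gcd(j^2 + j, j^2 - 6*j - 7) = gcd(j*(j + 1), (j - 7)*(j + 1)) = j + 1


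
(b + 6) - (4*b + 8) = -3*b - 2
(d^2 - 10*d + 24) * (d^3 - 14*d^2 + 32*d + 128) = d^5 - 24*d^4 + 196*d^3 - 528*d^2 - 512*d + 3072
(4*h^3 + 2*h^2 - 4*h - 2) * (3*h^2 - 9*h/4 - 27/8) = 12*h^5 - 3*h^4 - 30*h^3 - 15*h^2/4 + 18*h + 27/4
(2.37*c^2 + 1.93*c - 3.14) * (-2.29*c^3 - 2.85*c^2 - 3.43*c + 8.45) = -5.4273*c^5 - 11.1742*c^4 - 6.439*c^3 + 22.3556*c^2 + 27.0787*c - 26.533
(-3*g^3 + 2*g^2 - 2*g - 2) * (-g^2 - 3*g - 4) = 3*g^5 + 7*g^4 + 8*g^3 + 14*g + 8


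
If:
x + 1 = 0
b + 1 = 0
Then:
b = -1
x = -1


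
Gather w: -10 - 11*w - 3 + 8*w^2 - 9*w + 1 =8*w^2 - 20*w - 12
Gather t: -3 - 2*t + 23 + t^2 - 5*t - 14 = t^2 - 7*t + 6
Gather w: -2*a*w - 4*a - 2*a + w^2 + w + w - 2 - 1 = -6*a + w^2 + w*(2 - 2*a) - 3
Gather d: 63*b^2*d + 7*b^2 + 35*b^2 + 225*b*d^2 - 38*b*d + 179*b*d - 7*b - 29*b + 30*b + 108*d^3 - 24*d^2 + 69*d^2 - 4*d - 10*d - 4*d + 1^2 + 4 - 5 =42*b^2 - 6*b + 108*d^3 + d^2*(225*b + 45) + d*(63*b^2 + 141*b - 18)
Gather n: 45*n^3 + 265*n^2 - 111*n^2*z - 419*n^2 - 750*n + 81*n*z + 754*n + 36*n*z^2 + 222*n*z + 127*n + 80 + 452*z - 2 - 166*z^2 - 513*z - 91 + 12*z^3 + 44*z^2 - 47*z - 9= 45*n^3 + n^2*(-111*z - 154) + n*(36*z^2 + 303*z + 131) + 12*z^3 - 122*z^2 - 108*z - 22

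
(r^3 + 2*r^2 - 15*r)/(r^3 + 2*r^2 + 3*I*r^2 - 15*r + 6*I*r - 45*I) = r/(r + 3*I)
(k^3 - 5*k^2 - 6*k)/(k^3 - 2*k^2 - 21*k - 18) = k/(k + 3)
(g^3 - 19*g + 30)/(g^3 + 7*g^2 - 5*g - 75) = (g - 2)/(g + 5)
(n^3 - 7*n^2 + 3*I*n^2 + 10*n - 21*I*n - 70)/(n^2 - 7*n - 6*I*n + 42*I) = (n^2 + 3*I*n + 10)/(n - 6*I)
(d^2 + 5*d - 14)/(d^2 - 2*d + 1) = (d^2 + 5*d - 14)/(d^2 - 2*d + 1)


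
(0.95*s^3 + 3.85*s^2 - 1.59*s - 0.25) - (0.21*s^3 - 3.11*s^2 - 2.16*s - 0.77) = 0.74*s^3 + 6.96*s^2 + 0.57*s + 0.52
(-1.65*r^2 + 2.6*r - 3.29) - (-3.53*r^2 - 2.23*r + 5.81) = 1.88*r^2 + 4.83*r - 9.1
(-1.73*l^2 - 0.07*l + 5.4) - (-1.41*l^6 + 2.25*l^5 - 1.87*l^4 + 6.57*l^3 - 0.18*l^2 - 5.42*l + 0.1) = 1.41*l^6 - 2.25*l^5 + 1.87*l^4 - 6.57*l^3 - 1.55*l^2 + 5.35*l + 5.3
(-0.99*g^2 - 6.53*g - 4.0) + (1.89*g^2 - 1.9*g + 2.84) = 0.9*g^2 - 8.43*g - 1.16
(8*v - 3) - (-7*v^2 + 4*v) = 7*v^2 + 4*v - 3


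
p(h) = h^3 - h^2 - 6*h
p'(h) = 3*h^2 - 2*h - 6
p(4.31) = 35.63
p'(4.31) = 41.11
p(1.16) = -6.74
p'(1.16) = -4.28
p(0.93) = -5.64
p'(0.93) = -5.27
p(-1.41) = 3.67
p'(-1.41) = 2.78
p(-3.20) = -23.81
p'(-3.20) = 31.12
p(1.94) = -8.10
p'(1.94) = 1.41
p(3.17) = 2.79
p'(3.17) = 17.81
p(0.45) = -2.81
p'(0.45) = -6.29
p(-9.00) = -756.00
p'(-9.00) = 255.00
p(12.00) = 1512.00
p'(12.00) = 402.00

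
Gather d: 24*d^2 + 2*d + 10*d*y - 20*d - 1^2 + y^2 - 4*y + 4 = 24*d^2 + d*(10*y - 18) + y^2 - 4*y + 3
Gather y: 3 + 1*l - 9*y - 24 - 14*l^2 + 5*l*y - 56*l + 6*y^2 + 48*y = -14*l^2 - 55*l + 6*y^2 + y*(5*l + 39) - 21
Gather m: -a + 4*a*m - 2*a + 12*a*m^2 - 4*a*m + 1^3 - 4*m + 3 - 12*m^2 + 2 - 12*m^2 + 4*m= -3*a + m^2*(12*a - 24) + 6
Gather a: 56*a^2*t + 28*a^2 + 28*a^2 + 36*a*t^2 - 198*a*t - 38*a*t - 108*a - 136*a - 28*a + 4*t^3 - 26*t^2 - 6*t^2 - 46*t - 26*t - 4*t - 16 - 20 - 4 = a^2*(56*t + 56) + a*(36*t^2 - 236*t - 272) + 4*t^3 - 32*t^2 - 76*t - 40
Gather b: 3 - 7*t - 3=-7*t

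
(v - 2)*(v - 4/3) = v^2 - 10*v/3 + 8/3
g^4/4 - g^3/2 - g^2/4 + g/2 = g*(g/4 + 1/4)*(g - 2)*(g - 1)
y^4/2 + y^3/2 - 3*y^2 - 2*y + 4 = (y/2 + 1)*(y - 2)*(y - 1)*(y + 2)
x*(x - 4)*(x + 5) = x^3 + x^2 - 20*x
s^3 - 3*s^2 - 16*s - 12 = (s - 6)*(s + 1)*(s + 2)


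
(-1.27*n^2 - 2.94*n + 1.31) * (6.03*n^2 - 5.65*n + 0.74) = -7.6581*n^4 - 10.5527*n^3 + 23.5705*n^2 - 9.5771*n + 0.9694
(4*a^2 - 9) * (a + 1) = 4*a^3 + 4*a^2 - 9*a - 9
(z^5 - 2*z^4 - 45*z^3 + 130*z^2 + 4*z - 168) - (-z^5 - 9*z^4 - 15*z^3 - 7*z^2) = 2*z^5 + 7*z^4 - 30*z^3 + 137*z^2 + 4*z - 168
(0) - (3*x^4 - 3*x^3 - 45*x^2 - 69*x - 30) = -3*x^4 + 3*x^3 + 45*x^2 + 69*x + 30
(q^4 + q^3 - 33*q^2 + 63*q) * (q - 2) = q^5 - q^4 - 35*q^3 + 129*q^2 - 126*q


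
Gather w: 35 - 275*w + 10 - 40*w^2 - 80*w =-40*w^2 - 355*w + 45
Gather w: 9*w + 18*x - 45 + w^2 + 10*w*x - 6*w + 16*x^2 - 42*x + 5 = w^2 + w*(10*x + 3) + 16*x^2 - 24*x - 40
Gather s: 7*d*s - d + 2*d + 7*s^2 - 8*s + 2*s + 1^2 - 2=d + 7*s^2 + s*(7*d - 6) - 1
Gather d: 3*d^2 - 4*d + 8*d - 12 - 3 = 3*d^2 + 4*d - 15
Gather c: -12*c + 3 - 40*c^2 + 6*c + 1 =-40*c^2 - 6*c + 4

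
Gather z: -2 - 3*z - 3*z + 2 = -6*z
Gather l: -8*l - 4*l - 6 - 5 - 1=-12*l - 12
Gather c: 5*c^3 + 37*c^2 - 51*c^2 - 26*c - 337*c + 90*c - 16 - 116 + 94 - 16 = 5*c^3 - 14*c^2 - 273*c - 54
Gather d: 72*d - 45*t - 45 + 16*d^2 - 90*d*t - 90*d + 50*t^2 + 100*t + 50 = 16*d^2 + d*(-90*t - 18) + 50*t^2 + 55*t + 5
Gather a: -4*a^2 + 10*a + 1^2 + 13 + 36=-4*a^2 + 10*a + 50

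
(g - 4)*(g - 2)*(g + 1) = g^3 - 5*g^2 + 2*g + 8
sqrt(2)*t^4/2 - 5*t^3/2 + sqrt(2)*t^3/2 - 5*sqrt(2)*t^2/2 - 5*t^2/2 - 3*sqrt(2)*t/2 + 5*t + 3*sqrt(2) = (t - 1)*(t + 2)*(t - 3*sqrt(2))*(sqrt(2)*t/2 + 1/2)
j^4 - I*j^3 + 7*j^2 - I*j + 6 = (j - 3*I)*(j - I)*(j + I)*(j + 2*I)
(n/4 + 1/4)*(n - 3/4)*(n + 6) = n^3/4 + 25*n^2/16 + 3*n/16 - 9/8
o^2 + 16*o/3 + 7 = (o + 7/3)*(o + 3)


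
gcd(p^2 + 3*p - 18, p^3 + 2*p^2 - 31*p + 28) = 1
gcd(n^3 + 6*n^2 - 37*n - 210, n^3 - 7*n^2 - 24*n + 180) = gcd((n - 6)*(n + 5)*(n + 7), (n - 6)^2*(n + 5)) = n^2 - n - 30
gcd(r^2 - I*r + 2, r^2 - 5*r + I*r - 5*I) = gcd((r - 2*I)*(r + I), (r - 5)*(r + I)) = r + I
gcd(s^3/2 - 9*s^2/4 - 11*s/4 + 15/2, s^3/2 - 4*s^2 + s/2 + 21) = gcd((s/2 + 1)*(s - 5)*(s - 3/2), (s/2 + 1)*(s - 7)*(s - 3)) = s + 2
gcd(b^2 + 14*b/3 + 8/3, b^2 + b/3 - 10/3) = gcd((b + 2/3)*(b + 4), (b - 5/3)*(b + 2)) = 1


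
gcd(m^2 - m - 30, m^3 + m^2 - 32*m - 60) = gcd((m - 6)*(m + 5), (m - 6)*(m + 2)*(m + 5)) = m^2 - m - 30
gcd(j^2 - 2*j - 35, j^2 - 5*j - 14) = j - 7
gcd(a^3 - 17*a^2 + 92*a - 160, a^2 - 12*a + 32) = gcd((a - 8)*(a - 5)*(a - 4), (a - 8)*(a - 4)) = a^2 - 12*a + 32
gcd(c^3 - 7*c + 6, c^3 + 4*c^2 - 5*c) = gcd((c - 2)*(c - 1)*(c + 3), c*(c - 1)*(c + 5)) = c - 1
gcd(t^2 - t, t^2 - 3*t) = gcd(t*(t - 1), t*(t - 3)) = t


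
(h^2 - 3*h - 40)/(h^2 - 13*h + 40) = (h + 5)/(h - 5)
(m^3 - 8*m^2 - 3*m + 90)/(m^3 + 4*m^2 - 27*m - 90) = (m - 6)/(m + 6)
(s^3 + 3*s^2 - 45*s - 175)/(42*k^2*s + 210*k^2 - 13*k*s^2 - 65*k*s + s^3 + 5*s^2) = (s^2 - 2*s - 35)/(42*k^2 - 13*k*s + s^2)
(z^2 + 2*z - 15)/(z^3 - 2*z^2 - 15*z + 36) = (z + 5)/(z^2 + z - 12)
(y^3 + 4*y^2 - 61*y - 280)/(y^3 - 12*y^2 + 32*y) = (y^2 + 12*y + 35)/(y*(y - 4))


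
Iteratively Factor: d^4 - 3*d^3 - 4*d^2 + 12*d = (d - 2)*(d^3 - d^2 - 6*d) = d*(d - 2)*(d^2 - d - 6) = d*(d - 2)*(d + 2)*(d - 3)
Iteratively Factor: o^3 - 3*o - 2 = (o + 1)*(o^2 - o - 2) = (o + 1)^2*(o - 2)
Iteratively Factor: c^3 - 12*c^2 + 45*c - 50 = (c - 5)*(c^2 - 7*c + 10) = (c - 5)*(c - 2)*(c - 5)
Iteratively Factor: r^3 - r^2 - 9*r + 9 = (r - 1)*(r^2 - 9) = (r - 3)*(r - 1)*(r + 3)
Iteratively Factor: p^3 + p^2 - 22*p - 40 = (p + 2)*(p^2 - p - 20) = (p - 5)*(p + 2)*(p + 4)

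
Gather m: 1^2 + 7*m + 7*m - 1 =14*m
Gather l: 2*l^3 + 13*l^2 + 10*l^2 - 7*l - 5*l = 2*l^3 + 23*l^2 - 12*l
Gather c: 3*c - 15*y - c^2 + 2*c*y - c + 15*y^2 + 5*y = -c^2 + c*(2*y + 2) + 15*y^2 - 10*y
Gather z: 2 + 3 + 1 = 6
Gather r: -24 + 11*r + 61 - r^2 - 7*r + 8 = -r^2 + 4*r + 45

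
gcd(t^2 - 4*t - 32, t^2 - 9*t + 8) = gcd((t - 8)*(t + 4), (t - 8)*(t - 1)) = t - 8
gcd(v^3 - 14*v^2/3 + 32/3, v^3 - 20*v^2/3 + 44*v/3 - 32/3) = v - 2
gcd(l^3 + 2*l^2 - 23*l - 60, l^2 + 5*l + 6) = l + 3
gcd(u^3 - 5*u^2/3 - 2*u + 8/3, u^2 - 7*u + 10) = u - 2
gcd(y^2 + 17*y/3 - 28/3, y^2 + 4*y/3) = 1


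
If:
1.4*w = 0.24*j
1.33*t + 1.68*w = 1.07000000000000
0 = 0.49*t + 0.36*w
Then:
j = 8.88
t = -1.12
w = 1.52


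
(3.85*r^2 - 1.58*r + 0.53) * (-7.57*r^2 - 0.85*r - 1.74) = -29.1445*r^4 + 8.6881*r^3 - 9.3681*r^2 + 2.2987*r - 0.9222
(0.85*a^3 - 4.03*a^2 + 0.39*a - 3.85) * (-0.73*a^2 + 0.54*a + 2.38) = -0.6205*a^5 + 3.4009*a^4 - 0.4379*a^3 - 6.5703*a^2 - 1.1508*a - 9.163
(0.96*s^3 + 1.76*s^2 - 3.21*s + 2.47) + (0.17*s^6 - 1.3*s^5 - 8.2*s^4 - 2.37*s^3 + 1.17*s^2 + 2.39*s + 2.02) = 0.17*s^6 - 1.3*s^5 - 8.2*s^4 - 1.41*s^3 + 2.93*s^2 - 0.82*s + 4.49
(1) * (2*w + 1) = 2*w + 1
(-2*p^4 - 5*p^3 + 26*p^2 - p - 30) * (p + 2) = -2*p^5 - 9*p^4 + 16*p^3 + 51*p^2 - 32*p - 60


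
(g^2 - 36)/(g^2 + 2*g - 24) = (g - 6)/(g - 4)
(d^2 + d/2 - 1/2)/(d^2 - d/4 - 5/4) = 2*(2*d - 1)/(4*d - 5)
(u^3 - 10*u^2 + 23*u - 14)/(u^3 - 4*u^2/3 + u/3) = 3*(u^2 - 9*u + 14)/(u*(3*u - 1))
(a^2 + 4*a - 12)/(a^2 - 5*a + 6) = (a + 6)/(a - 3)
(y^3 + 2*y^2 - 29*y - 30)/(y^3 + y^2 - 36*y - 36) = (y - 5)/(y - 6)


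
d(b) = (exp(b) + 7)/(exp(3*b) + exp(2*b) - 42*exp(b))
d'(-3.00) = 3.35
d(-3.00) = -3.38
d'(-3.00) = 3.35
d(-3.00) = -3.38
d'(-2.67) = 2.41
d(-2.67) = -2.43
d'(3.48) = -0.00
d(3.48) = 0.00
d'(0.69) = 0.06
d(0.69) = -0.13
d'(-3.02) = 3.41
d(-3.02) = -3.44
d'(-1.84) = 1.05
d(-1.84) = -1.08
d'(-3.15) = 3.89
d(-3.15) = -3.92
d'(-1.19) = 0.55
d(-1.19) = -0.58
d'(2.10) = -0.27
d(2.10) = 0.06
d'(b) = (exp(b) + 7)*(-3*exp(3*b) - 2*exp(2*b) + 42*exp(b))/(exp(3*b) + exp(2*b) - 42*exp(b))^2 + exp(b)/(exp(3*b) + exp(2*b) - 42*exp(b))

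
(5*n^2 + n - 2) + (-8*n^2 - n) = -3*n^2 - 2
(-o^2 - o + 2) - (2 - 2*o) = -o^2 + o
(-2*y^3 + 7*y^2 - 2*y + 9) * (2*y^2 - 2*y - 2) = -4*y^5 + 18*y^4 - 14*y^3 + 8*y^2 - 14*y - 18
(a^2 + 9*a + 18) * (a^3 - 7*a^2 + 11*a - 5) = a^5 + 2*a^4 - 34*a^3 - 32*a^2 + 153*a - 90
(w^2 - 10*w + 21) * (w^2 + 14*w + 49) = w^4 + 4*w^3 - 70*w^2 - 196*w + 1029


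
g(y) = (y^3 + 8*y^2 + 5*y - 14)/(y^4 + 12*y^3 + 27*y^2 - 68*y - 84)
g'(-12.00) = -0.02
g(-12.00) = -0.14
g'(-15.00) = -0.00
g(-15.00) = -0.10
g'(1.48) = -0.65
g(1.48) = -0.17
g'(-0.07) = -0.21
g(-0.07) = 0.18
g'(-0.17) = -0.25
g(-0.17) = 0.20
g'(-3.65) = -0.15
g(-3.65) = 0.22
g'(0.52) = -0.15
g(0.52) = 0.08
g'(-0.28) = -0.31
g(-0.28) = 0.23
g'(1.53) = -0.79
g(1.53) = -0.21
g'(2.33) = -1.55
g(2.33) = 0.63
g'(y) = (3*y^2 + 16*y + 5)/(y^4 + 12*y^3 + 27*y^2 - 68*y - 84) + (-4*y^3 - 36*y^2 - 54*y + 68)*(y^3 + 8*y^2 + 5*y - 14)/(y^4 + 12*y^3 + 27*y^2 - 68*y - 84)^2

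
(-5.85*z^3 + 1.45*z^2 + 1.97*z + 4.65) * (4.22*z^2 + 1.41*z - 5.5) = -24.687*z^5 - 2.1295*z^4 + 42.5329*z^3 + 14.4257*z^2 - 4.2785*z - 25.575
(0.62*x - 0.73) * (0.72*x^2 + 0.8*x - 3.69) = 0.4464*x^3 - 0.0296*x^2 - 2.8718*x + 2.6937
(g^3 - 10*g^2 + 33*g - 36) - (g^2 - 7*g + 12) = g^3 - 11*g^2 + 40*g - 48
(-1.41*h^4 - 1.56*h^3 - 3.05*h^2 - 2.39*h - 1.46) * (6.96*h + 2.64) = -9.8136*h^5 - 14.58*h^4 - 25.3464*h^3 - 24.6864*h^2 - 16.4712*h - 3.8544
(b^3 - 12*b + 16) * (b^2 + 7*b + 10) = b^5 + 7*b^4 - 2*b^3 - 68*b^2 - 8*b + 160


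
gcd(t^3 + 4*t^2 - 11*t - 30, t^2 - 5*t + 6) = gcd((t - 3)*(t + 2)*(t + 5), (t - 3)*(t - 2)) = t - 3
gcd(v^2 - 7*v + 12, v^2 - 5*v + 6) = v - 3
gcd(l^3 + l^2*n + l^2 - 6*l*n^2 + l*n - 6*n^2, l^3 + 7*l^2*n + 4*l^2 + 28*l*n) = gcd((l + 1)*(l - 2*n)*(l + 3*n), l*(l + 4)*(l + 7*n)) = 1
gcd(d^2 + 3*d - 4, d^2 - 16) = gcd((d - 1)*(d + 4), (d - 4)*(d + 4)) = d + 4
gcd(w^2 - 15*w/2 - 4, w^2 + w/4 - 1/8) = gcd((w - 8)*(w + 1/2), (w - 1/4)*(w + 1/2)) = w + 1/2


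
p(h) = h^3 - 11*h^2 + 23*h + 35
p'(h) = 3*h^2 - 22*h + 23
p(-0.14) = 31.56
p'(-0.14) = 26.14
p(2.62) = 37.74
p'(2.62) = -14.05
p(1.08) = 48.27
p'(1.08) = 2.74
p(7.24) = 4.43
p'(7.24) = 20.97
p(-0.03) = 34.30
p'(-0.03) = 23.66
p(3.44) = 24.66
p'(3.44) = -17.18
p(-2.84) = -141.95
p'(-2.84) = 109.68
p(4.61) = 5.23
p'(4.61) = -14.66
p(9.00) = 80.00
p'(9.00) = 68.00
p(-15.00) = -6160.00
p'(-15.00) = 1028.00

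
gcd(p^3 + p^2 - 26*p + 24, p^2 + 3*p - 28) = p - 4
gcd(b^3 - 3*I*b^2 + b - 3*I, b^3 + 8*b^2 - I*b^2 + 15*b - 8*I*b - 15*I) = b - I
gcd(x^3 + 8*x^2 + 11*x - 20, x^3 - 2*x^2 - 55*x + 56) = x - 1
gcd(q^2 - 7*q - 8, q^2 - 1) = q + 1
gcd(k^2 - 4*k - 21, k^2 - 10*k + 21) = k - 7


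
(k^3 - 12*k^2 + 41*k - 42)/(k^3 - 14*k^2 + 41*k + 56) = (k^2 - 5*k + 6)/(k^2 - 7*k - 8)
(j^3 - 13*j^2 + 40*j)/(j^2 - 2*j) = (j^2 - 13*j + 40)/(j - 2)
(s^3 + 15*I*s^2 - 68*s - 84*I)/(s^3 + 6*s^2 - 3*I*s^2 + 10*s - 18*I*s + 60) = (s^2 + 13*I*s - 42)/(s^2 + s*(6 - 5*I) - 30*I)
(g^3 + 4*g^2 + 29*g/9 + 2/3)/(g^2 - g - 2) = (g^3 + 4*g^2 + 29*g/9 + 2/3)/(g^2 - g - 2)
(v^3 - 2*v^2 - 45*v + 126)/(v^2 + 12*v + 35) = (v^2 - 9*v + 18)/(v + 5)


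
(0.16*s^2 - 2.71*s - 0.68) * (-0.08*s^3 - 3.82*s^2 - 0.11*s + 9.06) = -0.0128*s^5 - 0.3944*s^4 + 10.389*s^3 + 4.3453*s^2 - 24.4778*s - 6.1608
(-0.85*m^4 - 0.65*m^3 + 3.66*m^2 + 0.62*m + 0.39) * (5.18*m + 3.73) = -4.403*m^5 - 6.5375*m^4 + 16.5343*m^3 + 16.8634*m^2 + 4.3328*m + 1.4547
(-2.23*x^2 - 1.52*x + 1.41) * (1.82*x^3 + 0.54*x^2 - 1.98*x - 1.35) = -4.0586*x^5 - 3.9706*x^4 + 6.1608*x^3 + 6.7815*x^2 - 0.7398*x - 1.9035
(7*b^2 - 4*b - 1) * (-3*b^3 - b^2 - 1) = -21*b^5 + 5*b^4 + 7*b^3 - 6*b^2 + 4*b + 1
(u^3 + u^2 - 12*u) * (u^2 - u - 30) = u^5 - 43*u^3 - 18*u^2 + 360*u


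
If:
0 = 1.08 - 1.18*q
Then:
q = 0.92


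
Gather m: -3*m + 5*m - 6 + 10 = 2*m + 4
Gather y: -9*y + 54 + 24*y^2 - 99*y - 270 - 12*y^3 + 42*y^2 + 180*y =-12*y^3 + 66*y^2 + 72*y - 216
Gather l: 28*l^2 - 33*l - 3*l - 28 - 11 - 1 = 28*l^2 - 36*l - 40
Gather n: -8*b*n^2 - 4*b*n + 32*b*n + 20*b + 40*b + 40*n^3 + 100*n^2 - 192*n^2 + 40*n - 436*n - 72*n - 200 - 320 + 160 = 60*b + 40*n^3 + n^2*(-8*b - 92) + n*(28*b - 468) - 360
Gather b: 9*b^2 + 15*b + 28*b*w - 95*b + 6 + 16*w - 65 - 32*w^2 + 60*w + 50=9*b^2 + b*(28*w - 80) - 32*w^2 + 76*w - 9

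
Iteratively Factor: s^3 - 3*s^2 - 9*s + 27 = (s + 3)*(s^2 - 6*s + 9) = (s - 3)*(s + 3)*(s - 3)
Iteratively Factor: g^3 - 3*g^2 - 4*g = (g - 4)*(g^2 + g) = (g - 4)*(g + 1)*(g)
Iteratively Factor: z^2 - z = (z)*(z - 1)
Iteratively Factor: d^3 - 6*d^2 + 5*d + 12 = (d - 3)*(d^2 - 3*d - 4) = (d - 4)*(d - 3)*(d + 1)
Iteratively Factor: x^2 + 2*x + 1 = (x + 1)*(x + 1)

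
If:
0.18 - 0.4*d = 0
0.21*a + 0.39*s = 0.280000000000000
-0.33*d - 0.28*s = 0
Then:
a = 2.32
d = 0.45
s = -0.53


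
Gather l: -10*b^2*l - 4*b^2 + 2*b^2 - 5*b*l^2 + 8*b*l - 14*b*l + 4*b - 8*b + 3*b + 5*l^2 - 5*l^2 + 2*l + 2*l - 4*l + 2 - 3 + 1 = -2*b^2 - 5*b*l^2 - b + l*(-10*b^2 - 6*b)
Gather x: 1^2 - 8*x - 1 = -8*x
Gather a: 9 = 9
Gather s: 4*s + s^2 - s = s^2 + 3*s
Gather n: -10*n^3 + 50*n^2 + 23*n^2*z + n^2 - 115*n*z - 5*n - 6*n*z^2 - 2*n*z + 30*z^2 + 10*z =-10*n^3 + n^2*(23*z + 51) + n*(-6*z^2 - 117*z - 5) + 30*z^2 + 10*z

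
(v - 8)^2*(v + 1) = v^3 - 15*v^2 + 48*v + 64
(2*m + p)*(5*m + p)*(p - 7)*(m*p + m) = 10*m^3*p^2 - 60*m^3*p - 70*m^3 + 7*m^2*p^3 - 42*m^2*p^2 - 49*m^2*p + m*p^4 - 6*m*p^3 - 7*m*p^2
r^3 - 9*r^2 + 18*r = r*(r - 6)*(r - 3)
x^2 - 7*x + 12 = (x - 4)*(x - 3)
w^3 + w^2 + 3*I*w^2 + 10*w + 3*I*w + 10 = (w + 1)*(w - 2*I)*(w + 5*I)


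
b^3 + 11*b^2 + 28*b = b*(b + 4)*(b + 7)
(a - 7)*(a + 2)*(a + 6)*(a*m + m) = a^4*m + 2*a^3*m - 43*a^2*m - 128*a*m - 84*m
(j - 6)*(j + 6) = j^2 - 36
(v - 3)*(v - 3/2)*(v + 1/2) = v^3 - 4*v^2 + 9*v/4 + 9/4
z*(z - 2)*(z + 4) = z^3 + 2*z^2 - 8*z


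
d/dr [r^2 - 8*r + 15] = 2*r - 8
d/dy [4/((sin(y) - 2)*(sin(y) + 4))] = -8*(sin(y) + 1)*cos(y)/((sin(y) - 2)^2*(sin(y) + 4)^2)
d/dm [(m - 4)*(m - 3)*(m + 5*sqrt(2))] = 3*m^2 - 14*m + 10*sqrt(2)*m - 35*sqrt(2) + 12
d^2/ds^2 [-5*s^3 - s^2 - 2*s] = -30*s - 2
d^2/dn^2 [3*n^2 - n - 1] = 6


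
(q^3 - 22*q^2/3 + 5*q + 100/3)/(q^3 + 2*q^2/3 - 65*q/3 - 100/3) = (q - 4)/(q + 4)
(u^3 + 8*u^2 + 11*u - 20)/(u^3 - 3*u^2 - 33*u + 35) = (u + 4)/(u - 7)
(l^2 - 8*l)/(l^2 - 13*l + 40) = l/(l - 5)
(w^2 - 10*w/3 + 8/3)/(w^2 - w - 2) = (w - 4/3)/(w + 1)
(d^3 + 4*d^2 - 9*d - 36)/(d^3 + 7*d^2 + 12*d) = (d - 3)/d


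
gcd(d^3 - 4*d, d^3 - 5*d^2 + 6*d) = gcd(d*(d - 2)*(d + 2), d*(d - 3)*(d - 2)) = d^2 - 2*d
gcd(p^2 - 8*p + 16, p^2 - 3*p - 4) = p - 4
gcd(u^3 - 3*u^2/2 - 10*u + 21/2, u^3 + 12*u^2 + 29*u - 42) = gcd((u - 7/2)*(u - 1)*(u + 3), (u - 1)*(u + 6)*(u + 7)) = u - 1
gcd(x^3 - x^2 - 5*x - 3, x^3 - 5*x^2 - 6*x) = x + 1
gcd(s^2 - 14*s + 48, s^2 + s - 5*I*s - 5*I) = 1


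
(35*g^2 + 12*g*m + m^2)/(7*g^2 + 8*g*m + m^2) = (5*g + m)/(g + m)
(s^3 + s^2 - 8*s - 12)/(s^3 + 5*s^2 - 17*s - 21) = (s^2 + 4*s + 4)/(s^2 + 8*s + 7)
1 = 1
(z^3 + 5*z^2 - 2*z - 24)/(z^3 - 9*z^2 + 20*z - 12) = (z^2 + 7*z + 12)/(z^2 - 7*z + 6)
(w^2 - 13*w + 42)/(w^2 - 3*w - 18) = (w - 7)/(w + 3)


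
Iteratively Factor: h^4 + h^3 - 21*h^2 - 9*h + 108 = (h + 3)*(h^3 - 2*h^2 - 15*h + 36) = (h + 3)*(h + 4)*(h^2 - 6*h + 9) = (h - 3)*(h + 3)*(h + 4)*(h - 3)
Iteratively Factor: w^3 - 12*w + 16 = (w - 2)*(w^2 + 2*w - 8) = (w - 2)^2*(w + 4)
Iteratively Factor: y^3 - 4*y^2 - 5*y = (y - 5)*(y^2 + y) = y*(y - 5)*(y + 1)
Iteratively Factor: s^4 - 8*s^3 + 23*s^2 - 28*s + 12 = (s - 2)*(s^3 - 6*s^2 + 11*s - 6) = (s - 2)*(s - 1)*(s^2 - 5*s + 6) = (s - 2)^2*(s - 1)*(s - 3)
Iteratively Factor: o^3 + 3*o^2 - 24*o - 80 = (o + 4)*(o^2 - o - 20) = (o - 5)*(o + 4)*(o + 4)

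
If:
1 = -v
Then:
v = -1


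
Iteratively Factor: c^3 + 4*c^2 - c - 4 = (c + 1)*(c^2 + 3*c - 4) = (c + 1)*(c + 4)*(c - 1)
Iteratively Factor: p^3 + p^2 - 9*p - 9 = (p + 3)*(p^2 - 2*p - 3) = (p - 3)*(p + 3)*(p + 1)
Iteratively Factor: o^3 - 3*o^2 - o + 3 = (o - 1)*(o^2 - 2*o - 3) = (o - 1)*(o + 1)*(o - 3)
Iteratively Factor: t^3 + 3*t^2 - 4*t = (t)*(t^2 + 3*t - 4) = t*(t - 1)*(t + 4)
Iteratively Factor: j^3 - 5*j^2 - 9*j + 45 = (j - 5)*(j^2 - 9) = (j - 5)*(j - 3)*(j + 3)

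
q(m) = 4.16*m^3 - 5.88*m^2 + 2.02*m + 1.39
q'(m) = 12.48*m^2 - 11.76*m + 2.02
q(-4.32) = -452.46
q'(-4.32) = 285.73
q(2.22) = 22.41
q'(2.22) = 37.42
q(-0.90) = -8.22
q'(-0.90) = 22.71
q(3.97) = 177.03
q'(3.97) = 152.03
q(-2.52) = -107.61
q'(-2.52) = 110.91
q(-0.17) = 0.86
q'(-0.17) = 4.38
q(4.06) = 191.07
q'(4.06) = 159.99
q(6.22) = 787.54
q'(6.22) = 411.70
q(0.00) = 1.39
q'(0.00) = 2.02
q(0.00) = 1.39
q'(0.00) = 2.02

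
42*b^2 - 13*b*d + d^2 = (-7*b + d)*(-6*b + d)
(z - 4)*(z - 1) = z^2 - 5*z + 4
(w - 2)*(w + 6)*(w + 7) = w^3 + 11*w^2 + 16*w - 84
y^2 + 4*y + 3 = (y + 1)*(y + 3)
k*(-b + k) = -b*k + k^2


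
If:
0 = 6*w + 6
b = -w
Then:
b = 1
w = -1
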